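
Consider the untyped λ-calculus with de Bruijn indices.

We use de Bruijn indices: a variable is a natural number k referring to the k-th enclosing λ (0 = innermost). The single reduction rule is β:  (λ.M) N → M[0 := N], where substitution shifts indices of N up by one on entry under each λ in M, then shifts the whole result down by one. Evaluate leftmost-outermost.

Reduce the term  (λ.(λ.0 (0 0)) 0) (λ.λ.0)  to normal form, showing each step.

Answer: normal form = λ.0  (in 3 steps)

Derivation:
  start: (λ.(λ.0 (0 0)) 0) (λ.λ.0)
  →1  (λ.0 (0 0)) (λ.λ.0)
  →2  (λ.λ.0) ((λ.λ.0) (λ.λ.0))
  →3  λ.0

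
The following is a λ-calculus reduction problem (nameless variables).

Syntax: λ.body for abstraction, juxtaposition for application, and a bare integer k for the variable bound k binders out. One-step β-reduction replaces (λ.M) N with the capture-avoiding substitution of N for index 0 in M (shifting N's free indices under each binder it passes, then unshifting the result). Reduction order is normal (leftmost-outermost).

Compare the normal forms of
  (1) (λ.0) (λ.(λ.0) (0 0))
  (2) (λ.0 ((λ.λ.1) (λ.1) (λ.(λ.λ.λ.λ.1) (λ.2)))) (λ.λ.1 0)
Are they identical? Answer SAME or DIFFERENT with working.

Answer: DIFFERENT — A ⇓ λ.0 0, B ⇓ λ.λ.λ.1 0

Derivation:
Term A:
  start: (λ.0) (λ.(λ.0) (0 0))
  step 1: λ.(λ.0) (0 0)
  step 2: λ.0 0

Term B:
  start: (λ.0 ((λ.λ.1) (λ.1) (λ.(λ.λ.λ.λ.1) (λ.2)))) (λ.λ.1 0)
  step 1: (λ.λ.1 0) ((λ.λ.1) (λ.λ.λ.1 0) (λ.(λ.λ.λ.λ.1) (λ.λ.λ.1 0)))
  step 2: λ.(λ.λ.1) (λ.λ.λ.1 0) (λ.(λ.λ.λ.λ.1) (λ.λ.λ.1 0)) 0
  step 3: λ.(λ.λ.λ.λ.1 0) (λ.(λ.λ.λ.λ.1) (λ.λ.λ.1 0)) 0
  step 4: λ.(λ.λ.λ.1 0) 0
  step 5: λ.λ.λ.1 0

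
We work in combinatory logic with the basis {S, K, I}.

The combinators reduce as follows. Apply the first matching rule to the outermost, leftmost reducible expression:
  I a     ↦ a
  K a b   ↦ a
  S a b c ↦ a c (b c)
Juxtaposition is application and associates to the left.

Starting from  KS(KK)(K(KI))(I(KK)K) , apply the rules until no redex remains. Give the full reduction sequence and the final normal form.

  start: KS(KK)(K(KI))(I(KK)K)
  →1  S(K(KI))(I(KK)K)
  →2  S(K(KI))(KKK)
  →3  S(K(KI))K

Answer: normal form = S(K(KI))K  (in 3 steps)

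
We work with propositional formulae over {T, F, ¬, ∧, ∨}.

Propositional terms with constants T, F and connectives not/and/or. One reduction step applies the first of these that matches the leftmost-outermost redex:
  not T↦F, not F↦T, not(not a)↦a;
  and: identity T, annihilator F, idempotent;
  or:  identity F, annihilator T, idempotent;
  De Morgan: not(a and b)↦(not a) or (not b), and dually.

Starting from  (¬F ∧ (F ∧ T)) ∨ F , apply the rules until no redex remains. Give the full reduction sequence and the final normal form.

Answer: normal form = F  (in 4 steps)

Working:
  start: (¬F ∧ (F ∧ T)) ∨ F
  step 1: ¬F ∧ (F ∧ T)
  step 2: T ∧ (F ∧ T)
  step 3: F ∧ T
  step 4: F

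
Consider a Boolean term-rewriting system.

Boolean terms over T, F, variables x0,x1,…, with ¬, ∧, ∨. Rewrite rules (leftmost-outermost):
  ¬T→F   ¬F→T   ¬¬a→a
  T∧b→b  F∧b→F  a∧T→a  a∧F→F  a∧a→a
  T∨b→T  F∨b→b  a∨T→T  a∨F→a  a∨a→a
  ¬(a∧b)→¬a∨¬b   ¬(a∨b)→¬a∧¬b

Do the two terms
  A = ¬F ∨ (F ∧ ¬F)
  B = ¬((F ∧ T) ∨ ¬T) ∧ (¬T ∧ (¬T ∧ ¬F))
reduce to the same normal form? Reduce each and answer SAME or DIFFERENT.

Term A:
  start: ¬F ∨ (F ∧ ¬F)
  →1  T ∨ (F ∧ ¬F)
  →2  T

Term B:
  start: ¬((F ∧ T) ∨ ¬T) ∧ (¬T ∧ (¬T ∧ ¬F))
  →1  (¬(F ∧ T) ∧ ¬¬T) ∧ (¬T ∧ (¬T ∧ ¬F))
  →2  ((¬F ∨ ¬T) ∧ ¬¬T) ∧ (¬T ∧ (¬T ∧ ¬F))
  →3  ((T ∨ ¬T) ∧ ¬¬T) ∧ (¬T ∧ (¬T ∧ ¬F))
  →4  (T ∧ ¬¬T) ∧ (¬T ∧ (¬T ∧ ¬F))
  →5  ¬¬T ∧ (¬T ∧ (¬T ∧ ¬F))
  →6  T ∧ (¬T ∧ (¬T ∧ ¬F))
  →7  ¬T ∧ (¬T ∧ ¬F)
  →8  F ∧ (¬T ∧ ¬F)
  →9  F

Answer: DIFFERENT — A ⇓ T, B ⇓ F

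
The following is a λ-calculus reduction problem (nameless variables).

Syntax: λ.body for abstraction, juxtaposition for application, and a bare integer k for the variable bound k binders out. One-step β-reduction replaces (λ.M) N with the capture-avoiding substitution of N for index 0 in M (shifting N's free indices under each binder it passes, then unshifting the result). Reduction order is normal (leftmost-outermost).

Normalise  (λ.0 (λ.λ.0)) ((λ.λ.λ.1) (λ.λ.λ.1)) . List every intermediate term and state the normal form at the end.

Answer: normal form = λ.λ.λ.0  (in 3 steps)

Reduction:
  start: (λ.0 (λ.λ.0)) ((λ.λ.λ.1) (λ.λ.λ.1))
  [1] (λ.λ.λ.1) (λ.λ.λ.1) (λ.λ.0)
  [2] (λ.λ.1) (λ.λ.0)
  [3] λ.λ.λ.0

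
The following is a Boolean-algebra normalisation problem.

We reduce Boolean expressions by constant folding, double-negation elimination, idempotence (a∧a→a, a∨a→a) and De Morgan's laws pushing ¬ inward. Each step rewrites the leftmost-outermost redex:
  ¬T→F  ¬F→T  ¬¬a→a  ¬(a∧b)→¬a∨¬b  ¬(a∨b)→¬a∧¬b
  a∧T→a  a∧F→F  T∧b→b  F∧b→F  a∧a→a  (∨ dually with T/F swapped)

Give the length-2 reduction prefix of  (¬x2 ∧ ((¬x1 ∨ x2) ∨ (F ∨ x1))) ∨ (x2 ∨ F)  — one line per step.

  start: (¬x2 ∧ ((¬x1 ∨ x2) ∨ (F ∨ x1))) ∨ (x2 ∨ F)
  step 1: (¬x2 ∧ ((¬x1 ∨ x2) ∨ x1)) ∨ (x2 ∨ F)
  step 2: (¬x2 ∧ ((¬x1 ∨ x2) ∨ x1)) ∨ x2

Answer: after 2 steps: (¬x2 ∧ ((¬x1 ∨ x2) ∨ x1)) ∨ x2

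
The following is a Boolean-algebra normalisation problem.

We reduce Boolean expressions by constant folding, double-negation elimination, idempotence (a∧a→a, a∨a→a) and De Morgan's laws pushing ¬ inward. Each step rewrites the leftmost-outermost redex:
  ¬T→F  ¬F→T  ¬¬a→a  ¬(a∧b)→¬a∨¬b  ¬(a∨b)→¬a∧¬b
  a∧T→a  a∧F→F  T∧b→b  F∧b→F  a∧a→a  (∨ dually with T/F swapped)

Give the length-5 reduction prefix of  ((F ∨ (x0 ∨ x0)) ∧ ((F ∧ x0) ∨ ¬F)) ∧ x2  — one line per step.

  start: ((F ∨ (x0 ∨ x0)) ∧ ((F ∧ x0) ∨ ¬F)) ∧ x2
  [1] ((x0 ∨ x0) ∧ ((F ∧ x0) ∨ ¬F)) ∧ x2
  [2] (x0 ∧ ((F ∧ x0) ∨ ¬F)) ∧ x2
  [3] (x0 ∧ (F ∨ ¬F)) ∧ x2
  [4] (x0 ∧ ¬F) ∧ x2
  [5] (x0 ∧ T) ∧ x2

Answer: after 5 steps: (x0 ∧ T) ∧ x2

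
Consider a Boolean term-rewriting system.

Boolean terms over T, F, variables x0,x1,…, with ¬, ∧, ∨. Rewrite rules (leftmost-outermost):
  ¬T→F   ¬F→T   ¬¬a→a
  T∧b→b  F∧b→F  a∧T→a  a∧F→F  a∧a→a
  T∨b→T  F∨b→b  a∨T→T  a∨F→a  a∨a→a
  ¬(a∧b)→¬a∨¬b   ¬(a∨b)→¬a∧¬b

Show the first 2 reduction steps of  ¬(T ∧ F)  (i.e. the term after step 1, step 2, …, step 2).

Answer: after 2 steps: F ∨ ¬F

Working:
  start: ¬(T ∧ F)
  →1  ¬T ∨ ¬F
  →2  F ∨ ¬F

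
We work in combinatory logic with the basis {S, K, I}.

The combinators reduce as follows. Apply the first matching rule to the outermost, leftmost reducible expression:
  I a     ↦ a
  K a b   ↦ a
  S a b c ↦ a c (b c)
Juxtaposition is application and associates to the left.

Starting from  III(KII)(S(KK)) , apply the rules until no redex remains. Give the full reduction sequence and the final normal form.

Answer: normal form = S(KK)  (in 5 steps)

Reduction:
  start: III(KII)(S(KK))
  →1  II(KII)(S(KK))
  →2  I(KII)(S(KK))
  →3  KII(S(KK))
  →4  I(S(KK))
  →5  S(KK)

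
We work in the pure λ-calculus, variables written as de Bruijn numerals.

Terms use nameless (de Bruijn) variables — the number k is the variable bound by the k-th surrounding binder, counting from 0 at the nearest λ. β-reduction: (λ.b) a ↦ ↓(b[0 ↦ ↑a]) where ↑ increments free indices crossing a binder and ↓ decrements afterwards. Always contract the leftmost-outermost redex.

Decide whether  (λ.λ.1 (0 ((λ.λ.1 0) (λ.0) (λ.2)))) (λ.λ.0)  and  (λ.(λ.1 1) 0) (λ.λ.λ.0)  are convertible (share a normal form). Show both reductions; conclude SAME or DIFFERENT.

Term A:
  start: (λ.λ.1 (0 ((λ.λ.1 0) (λ.0) (λ.2)))) (λ.λ.0)
  step 1: λ.(λ.λ.0) (0 ((λ.λ.1 0) (λ.0) (λ.λ.λ.0)))
  step 2: λ.λ.0

Term B:
  start: (λ.(λ.1 1) 0) (λ.λ.λ.0)
  step 1: (λ.(λ.λ.λ.0) (λ.λ.λ.0)) (λ.λ.λ.0)
  step 2: (λ.λ.λ.0) (λ.λ.λ.0)
  step 3: λ.λ.0

Answer: SAME — A ⇓ λ.λ.0, B ⇓ λ.λ.0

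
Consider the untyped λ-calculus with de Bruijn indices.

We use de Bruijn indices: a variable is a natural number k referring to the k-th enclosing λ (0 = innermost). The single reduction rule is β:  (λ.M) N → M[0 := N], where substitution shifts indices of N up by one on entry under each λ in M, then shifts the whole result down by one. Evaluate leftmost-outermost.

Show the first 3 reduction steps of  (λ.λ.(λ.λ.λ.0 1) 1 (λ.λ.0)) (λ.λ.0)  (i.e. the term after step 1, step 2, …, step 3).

  start: (λ.λ.(λ.λ.λ.0 1) 1 (λ.λ.0)) (λ.λ.0)
  [1] λ.(λ.λ.λ.0 1) (λ.λ.0) (λ.λ.0)
  [2] λ.(λ.λ.0 1) (λ.λ.0)
  [3] λ.λ.0 (λ.λ.0)

Answer: after 3 steps: λ.λ.0 (λ.λ.0)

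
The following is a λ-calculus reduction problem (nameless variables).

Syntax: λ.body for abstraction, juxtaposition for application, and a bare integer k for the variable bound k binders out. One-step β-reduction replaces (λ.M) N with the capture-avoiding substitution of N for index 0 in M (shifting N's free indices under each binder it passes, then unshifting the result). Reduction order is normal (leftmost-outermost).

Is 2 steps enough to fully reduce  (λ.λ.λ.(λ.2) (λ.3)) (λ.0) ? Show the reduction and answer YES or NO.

Answer: YES — reaches normal form λ.λ.1 in 2 ≤ 2 steps

Working:
  start: (λ.λ.λ.(λ.2) (λ.3)) (λ.0)
  →1  λ.λ.(λ.2) (λ.λ.0)
  →2  λ.λ.1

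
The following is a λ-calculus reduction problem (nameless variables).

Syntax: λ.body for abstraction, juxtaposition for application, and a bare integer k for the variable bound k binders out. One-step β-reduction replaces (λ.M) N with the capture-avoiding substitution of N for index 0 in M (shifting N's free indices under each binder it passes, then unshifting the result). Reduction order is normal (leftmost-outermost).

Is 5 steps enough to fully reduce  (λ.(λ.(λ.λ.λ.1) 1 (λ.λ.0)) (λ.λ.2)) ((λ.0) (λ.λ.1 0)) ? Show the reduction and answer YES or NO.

  start: (λ.(λ.(λ.λ.λ.1) 1 (λ.λ.0)) (λ.λ.2)) ((λ.0) (λ.λ.1 0))
  →1  (λ.(λ.λ.λ.1) ((λ.0) (λ.λ.1 0)) (λ.λ.0)) (λ.λ.(λ.0) (λ.λ.1 0))
  →2  (λ.λ.λ.1) ((λ.0) (λ.λ.1 0)) (λ.λ.0)
  →3  (λ.λ.1) (λ.λ.0)
  →4  λ.λ.λ.0

Answer: YES — reaches normal form λ.λ.λ.0 in 4 ≤ 5 steps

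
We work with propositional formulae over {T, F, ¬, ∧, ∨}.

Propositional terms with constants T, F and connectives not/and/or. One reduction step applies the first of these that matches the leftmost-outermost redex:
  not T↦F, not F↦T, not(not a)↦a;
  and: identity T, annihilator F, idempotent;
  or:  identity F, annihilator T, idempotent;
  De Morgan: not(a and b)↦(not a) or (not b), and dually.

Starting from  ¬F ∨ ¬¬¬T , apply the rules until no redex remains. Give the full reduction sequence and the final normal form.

  start: ¬F ∨ ¬¬¬T
  step 1: T ∨ ¬¬¬T
  step 2: T

Answer: normal form = T  (in 2 steps)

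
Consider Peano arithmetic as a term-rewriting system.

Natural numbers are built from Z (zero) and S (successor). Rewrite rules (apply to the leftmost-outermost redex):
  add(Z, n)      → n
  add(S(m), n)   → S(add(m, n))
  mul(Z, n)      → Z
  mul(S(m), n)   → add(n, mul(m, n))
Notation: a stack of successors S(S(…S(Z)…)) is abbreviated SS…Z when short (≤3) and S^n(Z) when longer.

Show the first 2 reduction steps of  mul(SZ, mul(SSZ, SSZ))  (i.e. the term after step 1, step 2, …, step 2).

Answer: after 2 steps: add(add(SSZ, mul(SZ, SSZ)), mul(Z, mul(SSZ, SSZ)))

Reduction:
  start: mul(SZ, mul(SSZ, SSZ))
  [1] add(mul(SSZ, SSZ), mul(Z, mul(SSZ, SSZ)))
  [2] add(add(SSZ, mul(SZ, SSZ)), mul(Z, mul(SSZ, SSZ)))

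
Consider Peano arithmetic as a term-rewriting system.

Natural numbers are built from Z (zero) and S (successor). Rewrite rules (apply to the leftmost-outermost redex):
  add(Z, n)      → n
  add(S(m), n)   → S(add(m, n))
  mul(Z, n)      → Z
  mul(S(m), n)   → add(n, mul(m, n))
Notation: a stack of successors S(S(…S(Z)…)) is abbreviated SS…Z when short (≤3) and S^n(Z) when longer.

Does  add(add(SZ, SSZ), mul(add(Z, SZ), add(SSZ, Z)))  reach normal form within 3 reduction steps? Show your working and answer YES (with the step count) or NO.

Answer: NO — after 3 steps the term is S(add(SSZ, mul(add(Z, SZ), add(SSZ, Z)))), not yet normal

Working:
  start: add(add(SZ, SSZ), mul(add(Z, SZ), add(SSZ, Z)))
  →1  add(S(add(Z, SSZ)), mul(add(Z, SZ), add(SSZ, Z)))
  →2  S(add(add(Z, SSZ), mul(add(Z, SZ), add(SSZ, Z))))
  →3  S(add(SSZ, mul(add(Z, SZ), add(SSZ, Z))))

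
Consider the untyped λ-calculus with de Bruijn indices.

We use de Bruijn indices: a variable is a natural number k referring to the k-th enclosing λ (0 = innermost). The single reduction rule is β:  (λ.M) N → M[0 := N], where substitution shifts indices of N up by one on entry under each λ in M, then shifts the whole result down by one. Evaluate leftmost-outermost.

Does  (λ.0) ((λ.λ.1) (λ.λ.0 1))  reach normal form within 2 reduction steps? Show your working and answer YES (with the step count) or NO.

  start: (λ.0) ((λ.λ.1) (λ.λ.0 1))
  →1  (λ.λ.1) (λ.λ.0 1)
  →2  λ.λ.λ.0 1

Answer: YES — reaches normal form λ.λ.λ.0 1 in 2 ≤ 2 steps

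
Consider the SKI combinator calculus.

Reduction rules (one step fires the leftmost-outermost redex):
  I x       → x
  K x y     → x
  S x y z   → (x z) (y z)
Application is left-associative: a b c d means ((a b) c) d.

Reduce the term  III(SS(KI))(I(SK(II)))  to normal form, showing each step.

Answer: normal form = S(SKI)I  (in 7 steps)

Derivation:
  start: III(SS(KI))(I(SK(II)))
  [1] II(SS(KI))(I(SK(II)))
  [2] I(SS(KI))(I(SK(II)))
  [3] SS(KI)(I(SK(II)))
  [4] S(I(SK(II)))(KI(I(SK(II))))
  [5] S(SK(II))(KI(I(SK(II))))
  [6] S(SKI)(KI(I(SK(II))))
  [7] S(SKI)I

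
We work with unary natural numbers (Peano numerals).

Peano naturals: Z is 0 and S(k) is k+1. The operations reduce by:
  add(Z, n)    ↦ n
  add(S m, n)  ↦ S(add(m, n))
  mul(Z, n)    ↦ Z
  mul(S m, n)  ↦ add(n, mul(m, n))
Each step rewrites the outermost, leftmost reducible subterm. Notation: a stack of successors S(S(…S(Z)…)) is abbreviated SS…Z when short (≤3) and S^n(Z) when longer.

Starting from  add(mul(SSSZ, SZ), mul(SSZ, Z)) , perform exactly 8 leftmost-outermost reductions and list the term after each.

Answer: after 8 steps: S(S(add(mul(SZ, SZ), mul(SSZ, Z))))

Working:
  start: add(mul(SSSZ, SZ), mul(SSZ, Z))
  →1  add(add(SZ, mul(SSZ, SZ)), mul(SSZ, Z))
  →2  add(S(add(Z, mul(SSZ, SZ))), mul(SSZ, Z))
  →3  S(add(add(Z, mul(SSZ, SZ)), mul(SSZ, Z)))
  →4  S(add(mul(SSZ, SZ), mul(SSZ, Z)))
  →5  S(add(add(SZ, mul(SZ, SZ)), mul(SSZ, Z)))
  →6  S(add(S(add(Z, mul(SZ, SZ))), mul(SSZ, Z)))
  →7  S(S(add(add(Z, mul(SZ, SZ)), mul(SSZ, Z))))
  →8  S(S(add(mul(SZ, SZ), mul(SSZ, Z))))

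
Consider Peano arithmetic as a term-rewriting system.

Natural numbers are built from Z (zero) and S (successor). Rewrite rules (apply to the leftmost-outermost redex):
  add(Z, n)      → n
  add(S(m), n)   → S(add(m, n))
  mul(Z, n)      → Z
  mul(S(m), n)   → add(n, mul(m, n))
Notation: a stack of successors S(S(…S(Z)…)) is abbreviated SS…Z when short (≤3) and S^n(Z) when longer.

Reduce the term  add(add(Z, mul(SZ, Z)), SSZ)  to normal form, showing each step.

  start: add(add(Z, mul(SZ, Z)), SSZ)
  →1  add(mul(SZ, Z), SSZ)
  →2  add(add(Z, mul(Z, Z)), SSZ)
  →3  add(mul(Z, Z), SSZ)
  →4  add(Z, SSZ)
  →5  SSZ

Answer: normal form = SSZ  (in 5 steps)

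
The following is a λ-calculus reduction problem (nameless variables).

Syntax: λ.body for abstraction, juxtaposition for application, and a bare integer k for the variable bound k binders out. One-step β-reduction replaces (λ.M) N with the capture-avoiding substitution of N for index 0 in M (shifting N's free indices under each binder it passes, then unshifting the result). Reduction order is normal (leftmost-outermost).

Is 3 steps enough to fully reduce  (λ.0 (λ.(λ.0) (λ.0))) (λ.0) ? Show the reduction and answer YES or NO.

  start: (λ.0 (λ.(λ.0) (λ.0))) (λ.0)
  step 1: (λ.0) (λ.(λ.0) (λ.0))
  step 2: λ.(λ.0) (λ.0)
  step 3: λ.λ.0

Answer: YES — reaches normal form λ.λ.0 in 3 ≤ 3 steps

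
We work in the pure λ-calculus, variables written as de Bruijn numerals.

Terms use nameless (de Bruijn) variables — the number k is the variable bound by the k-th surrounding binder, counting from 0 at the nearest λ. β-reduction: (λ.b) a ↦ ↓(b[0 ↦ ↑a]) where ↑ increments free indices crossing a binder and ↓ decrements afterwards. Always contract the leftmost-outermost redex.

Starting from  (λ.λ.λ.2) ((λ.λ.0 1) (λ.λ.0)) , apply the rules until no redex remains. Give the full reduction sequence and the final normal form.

Answer: normal form = λ.λ.λ.0 (λ.λ.0)  (in 2 steps)

Reduction:
  start: (λ.λ.λ.2) ((λ.λ.0 1) (λ.λ.0))
  step 1: λ.λ.(λ.λ.0 1) (λ.λ.0)
  step 2: λ.λ.λ.0 (λ.λ.0)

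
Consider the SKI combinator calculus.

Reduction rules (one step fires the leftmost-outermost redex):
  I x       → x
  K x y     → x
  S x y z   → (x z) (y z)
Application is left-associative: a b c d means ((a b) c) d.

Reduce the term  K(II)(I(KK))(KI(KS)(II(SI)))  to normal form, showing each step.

Answer: normal form = SI  (in 7 steps)

Working:
  start: K(II)(I(KK))(KI(KS)(II(SI)))
  →1  II(KI(KS)(II(SI)))
  →2  I(KI(KS)(II(SI)))
  →3  KI(KS)(II(SI))
  →4  I(II(SI))
  →5  II(SI)
  →6  I(SI)
  →7  SI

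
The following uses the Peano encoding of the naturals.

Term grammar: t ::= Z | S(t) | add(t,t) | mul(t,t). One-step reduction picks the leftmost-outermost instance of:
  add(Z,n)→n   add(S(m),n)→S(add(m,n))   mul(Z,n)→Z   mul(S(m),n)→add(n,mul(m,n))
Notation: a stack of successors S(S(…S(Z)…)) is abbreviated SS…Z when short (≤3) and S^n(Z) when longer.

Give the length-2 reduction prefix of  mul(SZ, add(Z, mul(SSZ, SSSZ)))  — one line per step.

  start: mul(SZ, add(Z, mul(SSZ, SSSZ)))
  [1] add(add(Z, mul(SSZ, SSSZ)), mul(Z, add(Z, mul(SSZ, SSSZ))))
  [2] add(mul(SSZ, SSSZ), mul(Z, add(Z, mul(SSZ, SSSZ))))

Answer: after 2 steps: add(mul(SSZ, SSSZ), mul(Z, add(Z, mul(SSZ, SSSZ))))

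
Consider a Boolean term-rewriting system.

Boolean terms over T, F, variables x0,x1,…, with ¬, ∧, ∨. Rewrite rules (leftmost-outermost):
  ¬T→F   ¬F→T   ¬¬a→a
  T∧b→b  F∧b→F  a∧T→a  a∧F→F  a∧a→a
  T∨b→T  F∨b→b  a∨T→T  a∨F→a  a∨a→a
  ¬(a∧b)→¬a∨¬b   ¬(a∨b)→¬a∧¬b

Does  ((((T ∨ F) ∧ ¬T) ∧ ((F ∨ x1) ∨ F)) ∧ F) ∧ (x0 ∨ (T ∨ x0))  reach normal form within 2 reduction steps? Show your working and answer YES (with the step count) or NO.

  start: ((((T ∨ F) ∧ ¬T) ∧ ((F ∨ x1) ∨ F)) ∧ F) ∧ (x0 ∨ (T ∨ x0))
  step 1: F ∧ (x0 ∨ (T ∨ x0))
  step 2: F

Answer: YES — reaches normal form F in 2 ≤ 2 steps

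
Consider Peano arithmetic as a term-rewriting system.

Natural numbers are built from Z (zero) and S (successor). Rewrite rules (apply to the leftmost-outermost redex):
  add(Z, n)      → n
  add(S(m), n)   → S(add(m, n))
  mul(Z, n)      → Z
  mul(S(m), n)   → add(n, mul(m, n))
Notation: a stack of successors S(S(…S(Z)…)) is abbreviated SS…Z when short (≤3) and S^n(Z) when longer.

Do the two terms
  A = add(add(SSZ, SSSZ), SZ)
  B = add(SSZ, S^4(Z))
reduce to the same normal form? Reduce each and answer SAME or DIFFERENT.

Term A:
  start: add(add(SSZ, SSSZ), SZ)
  →1  add(S(add(SZ, SSSZ)), SZ)
  →2  S(add(add(SZ, SSSZ), SZ))
  →3  S(add(S(add(Z, SSSZ)), SZ))
  →4  S(S(add(add(Z, SSSZ), SZ)))
  →5  S(S(add(SSSZ, SZ)))
  →6  S(S(S(add(SSZ, SZ))))
  →7  S(S(S(S(add(SZ, SZ)))))
  →8  S(S(S(S(S(add(Z, SZ))))))
  →9  S^6(Z)

Term B:
  start: add(SSZ, S^4(Z))
  →1  S(add(SZ, S^4(Z)))
  →2  S(S(add(Z, S^4(Z))))
  →3  S^6(Z)

Answer: SAME — A ⇓ S^6(Z), B ⇓ S^6(Z)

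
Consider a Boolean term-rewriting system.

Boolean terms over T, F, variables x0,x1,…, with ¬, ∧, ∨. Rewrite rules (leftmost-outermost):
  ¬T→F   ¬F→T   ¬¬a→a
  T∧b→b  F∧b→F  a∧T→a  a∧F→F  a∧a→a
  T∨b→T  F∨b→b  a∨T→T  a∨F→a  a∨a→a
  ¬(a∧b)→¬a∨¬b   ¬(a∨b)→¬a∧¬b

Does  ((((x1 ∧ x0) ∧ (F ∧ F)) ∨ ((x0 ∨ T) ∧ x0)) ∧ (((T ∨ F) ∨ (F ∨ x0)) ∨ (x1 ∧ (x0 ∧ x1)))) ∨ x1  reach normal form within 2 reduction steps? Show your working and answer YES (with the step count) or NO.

  start: ((((x1 ∧ x0) ∧ (F ∧ F)) ∨ ((x0 ∨ T) ∧ x0)) ∧ (((T ∨ F) ∨ (F ∨ x0)) ∨ (x1 ∧ (x0 ∧ x1)))) ∨ x1
  step 1: ((((x1 ∧ x0) ∧ F) ∨ ((x0 ∨ T) ∧ x0)) ∧ (((T ∨ F) ∨ (F ∨ x0)) ∨ (x1 ∧ (x0 ∧ x1)))) ∨ x1
  step 2: ((F ∨ ((x0 ∨ T) ∧ x0)) ∧ (((T ∨ F) ∨ (F ∨ x0)) ∨ (x1 ∧ (x0 ∧ x1)))) ∨ x1

Answer: NO — after 2 steps the term is ((F ∨ ((x0 ∨ T) ∧ x0)) ∧ (((T ∨ F) ∨ (F ∨ x0)) ∨ (x1 ∧ (x0 ∧ x1)))) ∨ x1, not yet normal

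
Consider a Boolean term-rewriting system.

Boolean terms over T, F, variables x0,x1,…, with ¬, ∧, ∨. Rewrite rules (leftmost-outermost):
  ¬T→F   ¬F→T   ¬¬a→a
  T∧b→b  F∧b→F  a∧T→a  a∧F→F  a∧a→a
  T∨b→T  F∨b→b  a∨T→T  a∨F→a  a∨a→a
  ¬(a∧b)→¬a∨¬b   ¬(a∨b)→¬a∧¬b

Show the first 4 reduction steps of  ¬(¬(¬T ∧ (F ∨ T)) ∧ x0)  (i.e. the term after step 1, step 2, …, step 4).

  start: ¬(¬(¬T ∧ (F ∨ T)) ∧ x0)
  step 1: ¬¬(¬T ∧ (F ∨ T)) ∨ ¬x0
  step 2: (¬T ∧ (F ∨ T)) ∨ ¬x0
  step 3: (F ∧ (F ∨ T)) ∨ ¬x0
  step 4: F ∨ ¬x0

Answer: after 4 steps: F ∨ ¬x0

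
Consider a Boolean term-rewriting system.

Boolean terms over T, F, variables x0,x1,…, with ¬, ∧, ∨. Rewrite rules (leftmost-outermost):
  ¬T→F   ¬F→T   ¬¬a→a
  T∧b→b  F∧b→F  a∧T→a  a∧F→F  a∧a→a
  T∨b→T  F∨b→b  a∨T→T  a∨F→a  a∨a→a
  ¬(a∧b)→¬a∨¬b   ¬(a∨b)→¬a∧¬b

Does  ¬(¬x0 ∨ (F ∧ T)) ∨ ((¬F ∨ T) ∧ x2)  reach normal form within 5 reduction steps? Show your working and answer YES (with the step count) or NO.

  start: ¬(¬x0 ∨ (F ∧ T)) ∨ ((¬F ∨ T) ∧ x2)
  [1] (¬¬x0 ∧ ¬(F ∧ T)) ∨ ((¬F ∨ T) ∧ x2)
  [2] (x0 ∧ ¬(F ∧ T)) ∨ ((¬F ∨ T) ∧ x2)
  [3] (x0 ∧ (¬F ∨ ¬T)) ∨ ((¬F ∨ T) ∧ x2)
  [4] (x0 ∧ (T ∨ ¬T)) ∨ ((¬F ∨ T) ∧ x2)
  [5] (x0 ∧ T) ∨ ((¬F ∨ T) ∧ x2)

Answer: NO — after 5 steps the term is (x0 ∧ T) ∨ ((¬F ∨ T) ∧ x2), not yet normal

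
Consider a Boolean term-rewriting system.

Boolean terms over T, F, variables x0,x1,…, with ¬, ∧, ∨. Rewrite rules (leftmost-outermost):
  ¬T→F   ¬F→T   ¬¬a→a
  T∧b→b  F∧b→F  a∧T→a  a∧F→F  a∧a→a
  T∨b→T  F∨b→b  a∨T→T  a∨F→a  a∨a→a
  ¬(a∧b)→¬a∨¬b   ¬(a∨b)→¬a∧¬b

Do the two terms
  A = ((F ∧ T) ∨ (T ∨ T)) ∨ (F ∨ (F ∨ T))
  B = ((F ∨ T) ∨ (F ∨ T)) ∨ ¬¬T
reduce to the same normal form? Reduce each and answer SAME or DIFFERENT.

Answer: SAME — A ⇓ T, B ⇓ T

Reduction:
Term A:
  start: ((F ∧ T) ∨ (T ∨ T)) ∨ (F ∨ (F ∨ T))
  step 1: (F ∨ (T ∨ T)) ∨ (F ∨ (F ∨ T))
  step 2: (T ∨ T) ∨ (F ∨ (F ∨ T))
  step 3: T ∨ (F ∨ (F ∨ T))
  step 4: T

Term B:
  start: ((F ∨ T) ∨ (F ∨ T)) ∨ ¬¬T
  step 1: (F ∨ T) ∨ ¬¬T
  step 2: T ∨ ¬¬T
  step 3: T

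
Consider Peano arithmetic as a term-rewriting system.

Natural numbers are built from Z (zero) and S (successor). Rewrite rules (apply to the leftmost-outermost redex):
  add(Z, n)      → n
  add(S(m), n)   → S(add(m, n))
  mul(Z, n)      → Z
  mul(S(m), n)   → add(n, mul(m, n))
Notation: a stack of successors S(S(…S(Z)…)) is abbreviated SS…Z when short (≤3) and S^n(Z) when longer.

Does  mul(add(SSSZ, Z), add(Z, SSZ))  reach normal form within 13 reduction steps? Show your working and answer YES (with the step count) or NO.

Answer: NO — after 13 steps the term is S(S(S(S(mul(S(add(Z, Z)), add(Z, SSZ)))))), not yet normal

Derivation:
  start: mul(add(SSSZ, Z), add(Z, SSZ))
  →1  mul(S(add(SSZ, Z)), add(Z, SSZ))
  →2  add(add(Z, SSZ), mul(add(SSZ, Z), add(Z, SSZ)))
  →3  add(SSZ, mul(add(SSZ, Z), add(Z, SSZ)))
  →4  S(add(SZ, mul(add(SSZ, Z), add(Z, SSZ))))
  →5  S(S(add(Z, mul(add(SSZ, Z), add(Z, SSZ)))))
  →6  S(S(mul(add(SSZ, Z), add(Z, SSZ))))
  →7  S(S(mul(S(add(SZ, Z)), add(Z, SSZ))))
  →8  S(S(add(add(Z, SSZ), mul(add(SZ, Z), add(Z, SSZ)))))
  →9  S(S(add(SSZ, mul(add(SZ, Z), add(Z, SSZ)))))
  →10  S(S(S(add(SZ, mul(add(SZ, Z), add(Z, SSZ))))))
  →11  S(S(S(S(add(Z, mul(add(SZ, Z), add(Z, SSZ)))))))
  →12  S(S(S(S(mul(add(SZ, Z), add(Z, SSZ))))))
  →13  S(S(S(S(mul(S(add(Z, Z)), add(Z, SSZ))))))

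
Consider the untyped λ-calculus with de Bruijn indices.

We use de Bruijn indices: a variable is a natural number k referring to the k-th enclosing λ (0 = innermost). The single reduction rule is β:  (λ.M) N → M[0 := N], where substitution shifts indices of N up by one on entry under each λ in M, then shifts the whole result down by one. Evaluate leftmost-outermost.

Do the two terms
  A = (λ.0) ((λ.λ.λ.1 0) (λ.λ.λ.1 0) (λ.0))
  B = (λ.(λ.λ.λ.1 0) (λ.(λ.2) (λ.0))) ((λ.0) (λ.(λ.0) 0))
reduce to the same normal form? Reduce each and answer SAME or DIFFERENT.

Term A:
  start: (λ.0) ((λ.λ.λ.1 0) (λ.λ.λ.1 0) (λ.0))
  →1  (λ.λ.λ.1 0) (λ.λ.λ.1 0) (λ.0)
  →2  (λ.λ.1 0) (λ.0)
  →3  λ.(λ.0) 0
  →4  λ.0

Term B:
  start: (λ.(λ.λ.λ.1 0) (λ.(λ.2) (λ.0))) ((λ.0) (λ.(λ.0) 0))
  →1  (λ.λ.λ.1 0) (λ.(λ.(λ.0) (λ.(λ.0) 0)) (λ.0))
  →2  λ.λ.1 0

Answer: DIFFERENT — A ⇓ λ.0, B ⇓ λ.λ.1 0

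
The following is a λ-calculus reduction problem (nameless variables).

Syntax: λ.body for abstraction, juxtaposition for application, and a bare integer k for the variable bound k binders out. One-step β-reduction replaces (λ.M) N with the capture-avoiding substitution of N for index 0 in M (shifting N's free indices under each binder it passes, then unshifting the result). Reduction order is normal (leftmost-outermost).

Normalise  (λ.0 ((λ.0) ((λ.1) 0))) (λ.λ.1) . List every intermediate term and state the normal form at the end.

Answer: normal form = λ.λ.λ.1  (in 4 steps)

Working:
  start: (λ.0 ((λ.0) ((λ.1) 0))) (λ.λ.1)
  [1] (λ.λ.1) ((λ.0) ((λ.λ.λ.1) (λ.λ.1)))
  [2] λ.(λ.0) ((λ.λ.λ.1) (λ.λ.1))
  [3] λ.(λ.λ.λ.1) (λ.λ.1)
  [4] λ.λ.λ.1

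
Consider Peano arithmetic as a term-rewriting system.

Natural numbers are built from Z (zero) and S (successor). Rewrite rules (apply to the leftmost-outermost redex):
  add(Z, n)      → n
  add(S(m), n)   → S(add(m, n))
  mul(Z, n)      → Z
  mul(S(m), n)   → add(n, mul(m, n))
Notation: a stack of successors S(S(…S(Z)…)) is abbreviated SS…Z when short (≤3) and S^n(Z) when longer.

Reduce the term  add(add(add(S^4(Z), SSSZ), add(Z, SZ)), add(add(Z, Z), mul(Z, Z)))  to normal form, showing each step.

Answer: normal form = S^8(Z)  (in 26 steps)

Derivation:
  start: add(add(add(S^4(Z), SSSZ), add(Z, SZ)), add(add(Z, Z), mul(Z, Z)))
  →1  add(add(S(add(SSSZ, SSSZ)), add(Z, SZ)), add(add(Z, Z), mul(Z, Z)))
  →2  add(S(add(add(SSSZ, SSSZ), add(Z, SZ))), add(add(Z, Z), mul(Z, Z)))
  →3  S(add(add(add(SSSZ, SSSZ), add(Z, SZ)), add(add(Z, Z), mul(Z, Z))))
  →4  S(add(add(S(add(SSZ, SSSZ)), add(Z, SZ)), add(add(Z, Z), mul(Z, Z))))
  →5  S(add(S(add(add(SSZ, SSSZ), add(Z, SZ))), add(add(Z, Z), mul(Z, Z))))
  →6  S(S(add(add(add(SSZ, SSSZ), add(Z, SZ)), add(add(Z, Z), mul(Z, Z)))))
  →7  S(S(add(add(S(add(SZ, SSSZ)), add(Z, SZ)), add(add(Z, Z), mul(Z, Z)))))
  →8  S(S(add(S(add(add(SZ, SSSZ), add(Z, SZ))), add(add(Z, Z), mul(Z, Z)))))
  →9  S(S(S(add(add(add(SZ, SSSZ), add(Z, SZ)), add(add(Z, Z), mul(Z, Z))))))
  →10  S(S(S(add(add(S(add(Z, SSSZ)), add(Z, SZ)), add(add(Z, Z), mul(Z, Z))))))
  →11  S(S(S(add(S(add(add(Z, SSSZ), add(Z, SZ))), add(add(Z, Z), mul(Z, Z))))))
  →12  S(S(S(S(add(add(add(Z, SSSZ), add(Z, SZ)), add(add(Z, Z), mul(Z, Z)))))))
  →13  S(S(S(S(add(add(SSSZ, add(Z, SZ)), add(add(Z, Z), mul(Z, Z)))))))
  →14  S(S(S(S(add(S(add(SSZ, add(Z, SZ))), add(add(Z, Z), mul(Z, Z)))))))
  →15  S(S(S(S(S(add(add(SSZ, add(Z, SZ)), add(add(Z, Z), mul(Z, Z))))))))
  →16  S(S(S(S(S(add(S(add(SZ, add(Z, SZ))), add(add(Z, Z), mul(Z, Z))))))))
  →17  S(S(S(S(S(S(add(add(SZ, add(Z, SZ)), add(add(Z, Z), mul(Z, Z)))))))))
  →18  S(S(S(S(S(S(add(S(add(Z, add(Z, SZ))), add(add(Z, Z), mul(Z, Z)))))))))
  →19  S(S(S(S(S(S(S(add(add(Z, add(Z, SZ)), add(add(Z, Z), mul(Z, Z))))))))))
  →20  S(S(S(S(S(S(S(add(add(Z, SZ), add(add(Z, Z), mul(Z, Z))))))))))
  →21  S(S(S(S(S(S(S(add(SZ, add(add(Z, Z), mul(Z, Z))))))))))
  →22  S(S(S(S(S(S(S(S(add(Z, add(add(Z, Z), mul(Z, Z)))))))))))
  →23  S(S(S(S(S(S(S(S(add(add(Z, Z), mul(Z, Z))))))))))
  →24  S(S(S(S(S(S(S(S(add(Z, mul(Z, Z))))))))))
  →25  S(S(S(S(S(S(S(S(mul(Z, Z)))))))))
  →26  S^8(Z)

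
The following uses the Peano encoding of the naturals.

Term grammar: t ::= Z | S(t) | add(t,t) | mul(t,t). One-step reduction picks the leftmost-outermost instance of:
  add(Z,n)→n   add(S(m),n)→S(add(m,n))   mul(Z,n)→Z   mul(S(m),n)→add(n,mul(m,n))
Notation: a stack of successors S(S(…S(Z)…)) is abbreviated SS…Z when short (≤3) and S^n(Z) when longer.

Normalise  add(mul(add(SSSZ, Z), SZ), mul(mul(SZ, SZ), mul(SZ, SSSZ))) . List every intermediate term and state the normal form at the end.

Answer: normal form = S^6(Z)  (in 34 steps)

Derivation:
  start: add(mul(add(SSSZ, Z), SZ), mul(mul(SZ, SZ), mul(SZ, SSSZ)))
  →1  add(mul(S(add(SSZ, Z)), SZ), mul(mul(SZ, SZ), mul(SZ, SSSZ)))
  →2  add(add(SZ, mul(add(SSZ, Z), SZ)), mul(mul(SZ, SZ), mul(SZ, SSSZ)))
  →3  add(S(add(Z, mul(add(SSZ, Z), SZ))), mul(mul(SZ, SZ), mul(SZ, SSSZ)))
  →4  S(add(add(Z, mul(add(SSZ, Z), SZ)), mul(mul(SZ, SZ), mul(SZ, SSSZ))))
  →5  S(add(mul(add(SSZ, Z), SZ), mul(mul(SZ, SZ), mul(SZ, SSSZ))))
  →6  S(add(mul(S(add(SZ, Z)), SZ), mul(mul(SZ, SZ), mul(SZ, SSSZ))))
  →7  S(add(add(SZ, mul(add(SZ, Z), SZ)), mul(mul(SZ, SZ), mul(SZ, SSSZ))))
  →8  S(add(S(add(Z, mul(add(SZ, Z), SZ))), mul(mul(SZ, SZ), mul(SZ, SSSZ))))
  →9  S(S(add(add(Z, mul(add(SZ, Z), SZ)), mul(mul(SZ, SZ), mul(SZ, SSSZ)))))
  →10  S(S(add(mul(add(SZ, Z), SZ), mul(mul(SZ, SZ), mul(SZ, SSSZ)))))
  →11  S(S(add(mul(S(add(Z, Z)), SZ), mul(mul(SZ, SZ), mul(SZ, SSSZ)))))
  →12  S(S(add(add(SZ, mul(add(Z, Z), SZ)), mul(mul(SZ, SZ), mul(SZ, SSSZ)))))
  →13  S(S(add(S(add(Z, mul(add(Z, Z), SZ))), mul(mul(SZ, SZ), mul(SZ, SSSZ)))))
  →14  S(S(S(add(add(Z, mul(add(Z, Z), SZ)), mul(mul(SZ, SZ), mul(SZ, SSSZ))))))
  →15  S(S(S(add(mul(add(Z, Z), SZ), mul(mul(SZ, SZ), mul(SZ, SSSZ))))))
  →16  S(S(S(add(mul(Z, SZ), mul(mul(SZ, SZ), mul(SZ, SSSZ))))))
  →17  S(S(S(add(Z, mul(mul(SZ, SZ), mul(SZ, SSSZ))))))
  →18  S(S(S(mul(mul(SZ, SZ), mul(SZ, SSSZ)))))
  →19  S(S(S(mul(add(SZ, mul(Z, SZ)), mul(SZ, SSSZ)))))
  →20  S(S(S(mul(S(add(Z, mul(Z, SZ))), mul(SZ, SSSZ)))))
  →21  S(S(S(add(mul(SZ, SSSZ), mul(add(Z, mul(Z, SZ)), mul(SZ, SSSZ))))))
  →22  S(S(S(add(add(SSSZ, mul(Z, SSSZ)), mul(add(Z, mul(Z, SZ)), mul(SZ, SSSZ))))))
  →23  S(S(S(add(S(add(SSZ, mul(Z, SSSZ))), mul(add(Z, mul(Z, SZ)), mul(SZ, SSSZ))))))
  →24  S(S(S(S(add(add(SSZ, mul(Z, SSSZ)), mul(add(Z, mul(Z, SZ)), mul(SZ, SSSZ)))))))
  →25  S(S(S(S(add(S(add(SZ, mul(Z, SSSZ))), mul(add(Z, mul(Z, SZ)), mul(SZ, SSSZ)))))))
  →26  S(S(S(S(S(add(add(SZ, mul(Z, SSSZ)), mul(add(Z, mul(Z, SZ)), mul(SZ, SSSZ))))))))
  →27  S(S(S(S(S(add(S(add(Z, mul(Z, SSSZ))), mul(add(Z, mul(Z, SZ)), mul(SZ, SSSZ))))))))
  →28  S(S(S(S(S(S(add(add(Z, mul(Z, SSSZ)), mul(add(Z, mul(Z, SZ)), mul(SZ, SSSZ)))))))))
  →29  S(S(S(S(S(S(add(mul(Z, SSSZ), mul(add(Z, mul(Z, SZ)), mul(SZ, SSSZ)))))))))
  →30  S(S(S(S(S(S(add(Z, mul(add(Z, mul(Z, SZ)), mul(SZ, SSSZ)))))))))
  →31  S(S(S(S(S(S(mul(add(Z, mul(Z, SZ)), mul(SZ, SSSZ))))))))
  →32  S(S(S(S(S(S(mul(mul(Z, SZ), mul(SZ, SSSZ))))))))
  →33  S(S(S(S(S(S(mul(Z, mul(SZ, SSSZ))))))))
  →34  S^6(Z)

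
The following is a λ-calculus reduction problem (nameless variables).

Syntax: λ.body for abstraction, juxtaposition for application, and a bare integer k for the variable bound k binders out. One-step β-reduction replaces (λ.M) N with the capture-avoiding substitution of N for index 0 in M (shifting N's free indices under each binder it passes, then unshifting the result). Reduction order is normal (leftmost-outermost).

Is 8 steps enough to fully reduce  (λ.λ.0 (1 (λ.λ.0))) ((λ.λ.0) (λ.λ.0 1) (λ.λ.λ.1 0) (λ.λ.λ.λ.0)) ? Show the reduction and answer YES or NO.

  start: (λ.λ.0 (1 (λ.λ.0))) ((λ.λ.0) (λ.λ.0 1) (λ.λ.λ.1 0) (λ.λ.λ.λ.0))
  →1  λ.0 ((λ.λ.0) (λ.λ.0 1) (λ.λ.λ.1 0) (λ.λ.λ.λ.0) (λ.λ.0))
  →2  λ.0 ((λ.0) (λ.λ.λ.1 0) (λ.λ.λ.λ.0) (λ.λ.0))
  →3  λ.0 ((λ.λ.λ.1 0) (λ.λ.λ.λ.0) (λ.λ.0))
  →4  λ.0 ((λ.λ.1 0) (λ.λ.0))
  →5  λ.0 (λ.(λ.λ.0) 0)
  →6  λ.0 (λ.λ.0)

Answer: YES — reaches normal form λ.0 (λ.λ.0) in 6 ≤ 8 steps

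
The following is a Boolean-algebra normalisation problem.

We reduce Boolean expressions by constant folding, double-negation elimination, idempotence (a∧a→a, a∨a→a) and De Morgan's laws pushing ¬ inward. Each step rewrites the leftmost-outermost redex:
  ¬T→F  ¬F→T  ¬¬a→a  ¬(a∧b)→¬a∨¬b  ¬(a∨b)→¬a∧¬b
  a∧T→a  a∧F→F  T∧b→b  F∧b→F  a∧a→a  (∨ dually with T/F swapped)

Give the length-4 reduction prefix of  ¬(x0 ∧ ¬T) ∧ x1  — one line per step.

  start: ¬(x0 ∧ ¬T) ∧ x1
  step 1: (¬x0 ∨ ¬¬T) ∧ x1
  step 2: (¬x0 ∨ T) ∧ x1
  step 3: T ∧ x1
  step 4: x1

Answer: after 4 steps: x1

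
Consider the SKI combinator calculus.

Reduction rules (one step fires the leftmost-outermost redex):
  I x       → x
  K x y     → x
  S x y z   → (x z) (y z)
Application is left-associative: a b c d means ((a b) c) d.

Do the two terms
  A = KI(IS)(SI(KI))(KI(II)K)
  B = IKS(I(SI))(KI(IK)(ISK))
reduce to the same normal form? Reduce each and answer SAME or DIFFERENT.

Answer: DIFFERENT — A ⇓ KI, B ⇓ S(SK)

Working:
Term A:
  start: KI(IS)(SI(KI))(KI(II)K)
  →1  I(SI(KI))(KI(II)K)
  →2  SI(KI)(KI(II)K)
  →3  I(KI(II)K)(KI(KI(II)K))
  →4  KI(II)K(KI(KI(II)K))
  →5  IK(KI(KI(II)K))
  →6  K(KI(KI(II)K))
  →7  KI

Term B:
  start: IKS(I(SI))(KI(IK)(ISK))
  →1  KS(I(SI))(KI(IK)(ISK))
  →2  S(KI(IK)(ISK))
  →3  S(I(ISK))
  →4  S(ISK)
  →5  S(SK)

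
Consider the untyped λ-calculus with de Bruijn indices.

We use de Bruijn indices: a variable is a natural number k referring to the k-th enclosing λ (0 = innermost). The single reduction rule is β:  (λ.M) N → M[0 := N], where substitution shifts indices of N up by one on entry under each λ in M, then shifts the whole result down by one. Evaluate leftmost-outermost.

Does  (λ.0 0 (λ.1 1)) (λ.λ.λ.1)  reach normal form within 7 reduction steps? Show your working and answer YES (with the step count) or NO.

Answer: YES — reaches normal form λ.λ.λ.λ.1 in 4 ≤ 7 steps

Derivation:
  start: (λ.0 0 (λ.1 1)) (λ.λ.λ.1)
  step 1: (λ.λ.λ.1) (λ.λ.λ.1) (λ.(λ.λ.λ.1) (λ.λ.λ.1))
  step 2: (λ.λ.1) (λ.(λ.λ.λ.1) (λ.λ.λ.1))
  step 3: λ.λ.(λ.λ.λ.1) (λ.λ.λ.1)
  step 4: λ.λ.λ.λ.1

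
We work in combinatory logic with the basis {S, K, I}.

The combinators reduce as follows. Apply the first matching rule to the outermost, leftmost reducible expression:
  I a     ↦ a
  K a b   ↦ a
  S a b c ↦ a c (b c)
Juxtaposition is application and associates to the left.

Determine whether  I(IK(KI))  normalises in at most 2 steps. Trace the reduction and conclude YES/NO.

Answer: YES — reaches normal form K(KI) in 2 ≤ 2 steps

Reduction:
  start: I(IK(KI))
  →1  IK(KI)
  →2  K(KI)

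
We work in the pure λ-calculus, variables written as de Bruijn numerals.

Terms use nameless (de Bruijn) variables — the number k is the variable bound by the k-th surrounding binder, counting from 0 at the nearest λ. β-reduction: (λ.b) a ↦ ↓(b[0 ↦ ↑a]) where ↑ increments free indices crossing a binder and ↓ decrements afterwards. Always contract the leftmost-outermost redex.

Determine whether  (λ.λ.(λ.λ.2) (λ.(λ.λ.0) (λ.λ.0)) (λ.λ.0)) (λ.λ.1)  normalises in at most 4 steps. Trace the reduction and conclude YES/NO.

Answer: YES — reaches normal form λ.0 in 3 ≤ 4 steps

Derivation:
  start: (λ.λ.(λ.λ.2) (λ.(λ.λ.0) (λ.λ.0)) (λ.λ.0)) (λ.λ.1)
  [1] λ.(λ.λ.2) (λ.(λ.λ.0) (λ.λ.0)) (λ.λ.0)
  [2] λ.(λ.1) (λ.λ.0)
  [3] λ.0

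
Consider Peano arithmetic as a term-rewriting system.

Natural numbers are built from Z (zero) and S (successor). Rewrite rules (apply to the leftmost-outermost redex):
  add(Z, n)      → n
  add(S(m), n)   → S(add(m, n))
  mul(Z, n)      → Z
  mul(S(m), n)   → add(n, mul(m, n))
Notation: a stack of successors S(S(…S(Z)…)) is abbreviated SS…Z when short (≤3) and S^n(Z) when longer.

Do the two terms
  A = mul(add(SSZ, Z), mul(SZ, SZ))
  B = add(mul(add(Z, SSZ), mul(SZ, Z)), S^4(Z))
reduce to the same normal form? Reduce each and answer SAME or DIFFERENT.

Answer: DIFFERENT — A ⇓ SSZ, B ⇓ S^4(Z)

Reduction:
Term A:
  start: mul(add(SSZ, Z), mul(SZ, SZ))
  →1  mul(S(add(SZ, Z)), mul(SZ, SZ))
  →2  add(mul(SZ, SZ), mul(add(SZ, Z), mul(SZ, SZ)))
  →3  add(add(SZ, mul(Z, SZ)), mul(add(SZ, Z), mul(SZ, SZ)))
  →4  add(S(add(Z, mul(Z, SZ))), mul(add(SZ, Z), mul(SZ, SZ)))
  →5  S(add(add(Z, mul(Z, SZ)), mul(add(SZ, Z), mul(SZ, SZ))))
  →6  S(add(mul(Z, SZ), mul(add(SZ, Z), mul(SZ, SZ))))
  →7  S(add(Z, mul(add(SZ, Z), mul(SZ, SZ))))
  →8  S(mul(add(SZ, Z), mul(SZ, SZ)))
  →9  S(mul(S(add(Z, Z)), mul(SZ, SZ)))
  →10  S(add(mul(SZ, SZ), mul(add(Z, Z), mul(SZ, SZ))))
  →11  S(add(add(SZ, mul(Z, SZ)), mul(add(Z, Z), mul(SZ, SZ))))
  →12  S(add(S(add(Z, mul(Z, SZ))), mul(add(Z, Z), mul(SZ, SZ))))
  →13  S(S(add(add(Z, mul(Z, SZ)), mul(add(Z, Z), mul(SZ, SZ)))))
  →14  S(S(add(mul(Z, SZ), mul(add(Z, Z), mul(SZ, SZ)))))
  →15  S(S(add(Z, mul(add(Z, Z), mul(SZ, SZ)))))
  →16  S(S(mul(add(Z, Z), mul(SZ, SZ))))
  →17  S(S(mul(Z, mul(SZ, SZ))))
  →18  SSZ

Term B:
  start: add(mul(add(Z, SSZ), mul(SZ, Z)), S^4(Z))
  →1  add(mul(SSZ, mul(SZ, Z)), S^4(Z))
  →2  add(add(mul(SZ, Z), mul(SZ, mul(SZ, Z))), S^4(Z))
  →3  add(add(add(Z, mul(Z, Z)), mul(SZ, mul(SZ, Z))), S^4(Z))
  →4  add(add(mul(Z, Z), mul(SZ, mul(SZ, Z))), S^4(Z))
  →5  add(add(Z, mul(SZ, mul(SZ, Z))), S^4(Z))
  →6  add(mul(SZ, mul(SZ, Z)), S^4(Z))
  →7  add(add(mul(SZ, Z), mul(Z, mul(SZ, Z))), S^4(Z))
  →8  add(add(add(Z, mul(Z, Z)), mul(Z, mul(SZ, Z))), S^4(Z))
  →9  add(add(mul(Z, Z), mul(Z, mul(SZ, Z))), S^4(Z))
  →10  add(add(Z, mul(Z, mul(SZ, Z))), S^4(Z))
  →11  add(mul(Z, mul(SZ, Z)), S^4(Z))
  →12  add(Z, S^4(Z))
  →13  S^4(Z)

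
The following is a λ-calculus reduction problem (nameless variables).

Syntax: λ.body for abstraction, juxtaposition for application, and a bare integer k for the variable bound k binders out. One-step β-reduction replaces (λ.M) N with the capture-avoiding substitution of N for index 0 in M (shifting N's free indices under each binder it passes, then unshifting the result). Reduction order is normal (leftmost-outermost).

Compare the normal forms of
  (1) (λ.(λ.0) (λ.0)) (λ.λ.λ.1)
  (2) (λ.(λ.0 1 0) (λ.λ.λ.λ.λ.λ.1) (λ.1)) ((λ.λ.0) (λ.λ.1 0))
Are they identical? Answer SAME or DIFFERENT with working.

Term A:
  start: (λ.(λ.0) (λ.0)) (λ.λ.λ.1)
  →1  (λ.0) (λ.0)
  →2  λ.0

Term B:
  start: (λ.(λ.0 1 0) (λ.λ.λ.λ.λ.λ.1) (λ.1)) ((λ.λ.0) (λ.λ.1 0))
  →1  (λ.0 ((λ.λ.0) (λ.λ.1 0)) 0) (λ.λ.λ.λ.λ.λ.1) (λ.(λ.λ.0) (λ.λ.1 0))
  →2  (λ.λ.λ.λ.λ.λ.1) ((λ.λ.0) (λ.λ.1 0)) (λ.λ.λ.λ.λ.λ.1) (λ.(λ.λ.0) (λ.λ.1 0))
  →3  (λ.λ.λ.λ.λ.1) (λ.λ.λ.λ.λ.λ.1) (λ.(λ.λ.0) (λ.λ.1 0))
  →4  (λ.λ.λ.λ.1) (λ.(λ.λ.0) (λ.λ.1 0))
  →5  λ.λ.λ.1

Answer: DIFFERENT — A ⇓ λ.0, B ⇓ λ.λ.λ.1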